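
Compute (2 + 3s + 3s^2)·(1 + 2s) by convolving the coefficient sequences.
Ascending coefficients: a = [2, 3, 3], b = [1, 2]. c[0] = 2×1 = 2; c[1] = 2×2 + 3×1 = 7; c[2] = 3×2 + 3×1 = 9; c[3] = 3×2 = 6. Result coefficients: [2, 7, 9, 6] → 2 + 7s + 9s^2 + 6s^3

2 + 7s + 9s^2 + 6s^3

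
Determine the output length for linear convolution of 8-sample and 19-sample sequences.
Linear/full convolution length: m + n - 1 = 8 + 19 - 1 = 26

26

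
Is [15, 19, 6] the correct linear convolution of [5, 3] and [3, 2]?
Recompute linear convolution of [5, 3] and [3, 2]: y[0] = 5×3 = 15; y[1] = 5×2 + 3×3 = 19; y[2] = 3×2 = 6 → [15, 19, 6]. Given [15, 19, 6] matches, so answer: Yes

Yes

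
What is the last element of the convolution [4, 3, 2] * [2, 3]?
Use y[k] = Σ_i a[i]·b[k-i] at k=3. y[3] = 2×3 = 6

6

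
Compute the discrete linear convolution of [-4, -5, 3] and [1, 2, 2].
y[0] = -4×1 = -4; y[1] = -4×2 + -5×1 = -13; y[2] = -4×2 + -5×2 + 3×1 = -15; y[3] = -5×2 + 3×2 = -4; y[4] = 3×2 = 6

[-4, -13, -15, -4, 6]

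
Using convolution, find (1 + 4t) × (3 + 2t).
Ascending coefficients: a = [1, 4], b = [3, 2]. c[0] = 1×3 = 3; c[1] = 1×2 + 4×3 = 14; c[2] = 4×2 = 8. Result coefficients: [3, 14, 8] → 3 + 14t + 8t^2

3 + 14t + 8t^2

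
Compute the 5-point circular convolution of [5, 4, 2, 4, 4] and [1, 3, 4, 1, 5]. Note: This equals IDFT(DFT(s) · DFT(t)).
Either evaluate y[k] = Σ_j s[j]·t[(k-j) mod 5] directly, or use IDFT(DFT(s) · DFT(t)). y[0] = 5×1 + 4×5 + 2×1 + 4×4 + 4×3 = 55; y[1] = 5×3 + 4×1 + 2×5 + 4×1 + 4×4 = 49; y[2] = 5×4 + 4×3 + 2×1 + 4×5 + 4×1 = 58; y[3] = 5×1 + 4×4 + 2×3 + 4×1 + 4×5 = 51; y[4] = 5×5 + 4×1 + 2×4 + 4×3 + 4×1 = 53. Result: [55, 49, 58, 51, 53]

[55, 49, 58, 51, 53]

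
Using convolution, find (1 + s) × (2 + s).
Ascending coefficients: a = [1, 1], b = [2, 1]. c[0] = 1×2 = 2; c[1] = 1×1 + 1×2 = 3; c[2] = 1×1 = 1. Result coefficients: [2, 3, 1] → 2 + 3s + s^2

2 + 3s + s^2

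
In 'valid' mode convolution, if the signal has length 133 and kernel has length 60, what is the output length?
'Valid' mode counts only positions where the kernel fully overlaps the signal: m - n + 1 = 133 - 60 + 1 = 74

74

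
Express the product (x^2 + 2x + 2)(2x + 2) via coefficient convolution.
Ascending coefficients: a = [2, 2, 1], b = [2, 2]. c[0] = 2×2 = 4; c[1] = 2×2 + 2×2 = 8; c[2] = 2×2 + 1×2 = 6; c[3] = 1×2 = 2. Result coefficients: [4, 8, 6, 2] → 2x^3 + 6x^2 + 8x + 4

2x^3 + 6x^2 + 8x + 4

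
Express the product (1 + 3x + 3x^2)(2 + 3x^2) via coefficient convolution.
Ascending coefficients: a = [1, 3, 3], b = [2, 0, 3]. c[0] = 1×2 = 2; c[1] = 1×0 + 3×2 = 6; c[2] = 1×3 + 3×0 + 3×2 = 9; c[3] = 3×3 + 3×0 = 9; c[4] = 3×3 = 9. Result coefficients: [2, 6, 9, 9, 9] → 2 + 6x + 9x^2 + 9x^3 + 9x^4

2 + 6x + 9x^2 + 9x^3 + 9x^4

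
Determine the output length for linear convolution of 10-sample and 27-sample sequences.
Linear/full convolution length: m + n - 1 = 10 + 27 - 1 = 36

36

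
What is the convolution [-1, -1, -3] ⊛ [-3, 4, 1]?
y[0] = -1×-3 = 3; y[1] = -1×4 + -1×-3 = -1; y[2] = -1×1 + -1×4 + -3×-3 = 4; y[3] = -1×1 + -3×4 = -13; y[4] = -3×1 = -3

[3, -1, 4, -13, -3]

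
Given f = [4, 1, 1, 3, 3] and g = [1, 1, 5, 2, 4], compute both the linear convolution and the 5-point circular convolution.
Linear: y_lin[0] = 4×1 = 4; y_lin[1] = 4×1 + 1×1 = 5; y_lin[2] = 4×5 + 1×1 + 1×1 = 22; y_lin[3] = 4×2 + 1×5 + 1×1 + 3×1 = 17; y_lin[4] = 4×4 + 1×2 + 1×5 + 3×1 + 3×1 = 29; y_lin[5] = 1×4 + 1×2 + 3×5 + 3×1 = 24; y_lin[6] = 1×4 + 3×2 + 3×5 = 25; y_lin[7] = 3×4 + 3×2 = 18; y_lin[8] = 3×4 = 12 → [4, 5, 22, 17, 29, 24, 25, 18, 12]. Circular (length 5): y[0] = 4×1 + 1×4 + 1×2 + 3×5 + 3×1 = 28; y[1] = 4×1 + 1×1 + 1×4 + 3×2 + 3×5 = 30; y[2] = 4×5 + 1×1 + 1×1 + 3×4 + 3×2 = 40; y[3] = 4×2 + 1×5 + 1×1 + 3×1 + 3×4 = 29; y[4] = 4×4 + 1×2 + 1×5 + 3×1 + 3×1 = 29 → [28, 30, 40, 29, 29]

Linear: [4, 5, 22, 17, 29, 24, 25, 18, 12], Circular: [28, 30, 40, 29, 29]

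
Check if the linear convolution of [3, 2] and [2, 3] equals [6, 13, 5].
Recompute linear convolution of [3, 2] and [2, 3]: y[0] = 3×2 = 6; y[1] = 3×3 + 2×2 = 13; y[2] = 2×3 = 6 → [6, 13, 6]. Compare to given [6, 13, 5]: they differ at index 2: given 5, correct 6, so answer: No

No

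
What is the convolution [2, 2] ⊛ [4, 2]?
y[0] = 2×4 = 8; y[1] = 2×2 + 2×4 = 12; y[2] = 2×2 = 4

[8, 12, 4]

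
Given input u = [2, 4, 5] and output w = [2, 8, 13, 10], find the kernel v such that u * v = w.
Output length 4 = len(u) + len(v) - 1 ⇒ len(v) = 2. Solve v forward using v[k] = (w[k] - Σ_{i≥1} u[i]·v[k-i]) / u[0]: v[0] = w[0] / u[0] = 2 / 2 = 1; v[1] = (w[1] - 4×1) / u[0] = (8 - 4×1) / 2 = 2. So v = [1, 2]. Forward-check [2, 4, 5] * [1, 2]: w[0] = 2×1 = 2; w[1] = 2×2 + 4×1 = 8; w[2] = 4×2 + 5×1 = 13; w[3] = 5×2 = 10 → [2, 8, 13, 10] ✓

[1, 2]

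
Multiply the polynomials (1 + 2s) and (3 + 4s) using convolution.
Ascending coefficients: a = [1, 2], b = [3, 4]. c[0] = 1×3 = 3; c[1] = 1×4 + 2×3 = 10; c[2] = 2×4 = 8. Result coefficients: [3, 10, 8] → 3 + 10s + 8s^2

3 + 10s + 8s^2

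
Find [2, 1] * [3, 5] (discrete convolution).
y[0] = 2×3 = 6; y[1] = 2×5 + 1×3 = 13; y[2] = 1×5 = 5

[6, 13, 5]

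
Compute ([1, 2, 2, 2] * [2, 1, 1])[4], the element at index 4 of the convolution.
Use y[k] = Σ_i a[i]·b[k-i] at k=4. y[4] = 2×1 + 2×1 = 4

4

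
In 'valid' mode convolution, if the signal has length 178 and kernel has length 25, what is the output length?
'Valid' mode counts only positions where the kernel fully overlaps the signal: m - n + 1 = 178 - 25 + 1 = 154

154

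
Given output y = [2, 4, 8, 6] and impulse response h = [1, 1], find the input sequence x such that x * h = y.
Deconvolve y=[2, 4, 8, 6] by h=[1, 1]. Since h[0]=1, solve forward: x[0] = y[0] / 1 = 2; x[1] = (y[1] - 2×1) / 1 = 2; x[2] = (y[2] - 2×1) / 1 = 6. So x = [2, 2, 6]. Check by forward convolution: y[0] = 2×1 = 2; y[1] = 2×1 + 2×1 = 4; y[2] = 2×1 + 6×1 = 8; y[3] = 6×1 = 6

[2, 2, 6]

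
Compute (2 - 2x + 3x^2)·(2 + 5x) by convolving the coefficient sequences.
Ascending coefficients: a = [2, -2, 3], b = [2, 5]. c[0] = 2×2 = 4; c[1] = 2×5 + -2×2 = 6; c[2] = -2×5 + 3×2 = -4; c[3] = 3×5 = 15. Result coefficients: [4, 6, -4, 15] → 4 + 6x - 4x^2 + 15x^3

4 + 6x - 4x^2 + 15x^3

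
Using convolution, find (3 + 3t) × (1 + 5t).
Ascending coefficients: a = [3, 3], b = [1, 5]. c[0] = 3×1 = 3; c[1] = 3×5 + 3×1 = 18; c[2] = 3×5 = 15. Result coefficients: [3, 18, 15] → 3 + 18t + 15t^2

3 + 18t + 15t^2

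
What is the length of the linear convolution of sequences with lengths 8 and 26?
Linear/full convolution length: m + n - 1 = 8 + 26 - 1 = 33

33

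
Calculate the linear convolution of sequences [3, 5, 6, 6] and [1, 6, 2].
y[0] = 3×1 = 3; y[1] = 3×6 + 5×1 = 23; y[2] = 3×2 + 5×6 + 6×1 = 42; y[3] = 5×2 + 6×6 + 6×1 = 52; y[4] = 6×2 + 6×6 = 48; y[5] = 6×2 = 12

[3, 23, 42, 52, 48, 12]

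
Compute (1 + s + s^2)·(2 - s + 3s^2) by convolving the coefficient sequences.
Ascending coefficients: a = [1, 1, 1], b = [2, -1, 3]. c[0] = 1×2 = 2; c[1] = 1×-1 + 1×2 = 1; c[2] = 1×3 + 1×-1 + 1×2 = 4; c[3] = 1×3 + 1×-1 = 2; c[4] = 1×3 = 3. Result coefficients: [2, 1, 4, 2, 3] → 2 + s + 4s^2 + 2s^3 + 3s^4

2 + s + 4s^2 + 2s^3 + 3s^4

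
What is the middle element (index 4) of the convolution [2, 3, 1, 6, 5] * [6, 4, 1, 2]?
Use y[k] = Σ_i a[i]·b[k-i] at k=4. y[4] = 3×2 + 1×1 + 6×4 + 5×6 = 61

61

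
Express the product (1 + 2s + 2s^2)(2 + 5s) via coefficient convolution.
Ascending coefficients: a = [1, 2, 2], b = [2, 5]. c[0] = 1×2 = 2; c[1] = 1×5 + 2×2 = 9; c[2] = 2×5 + 2×2 = 14; c[3] = 2×5 = 10. Result coefficients: [2, 9, 14, 10] → 2 + 9s + 14s^2 + 10s^3

2 + 9s + 14s^2 + 10s^3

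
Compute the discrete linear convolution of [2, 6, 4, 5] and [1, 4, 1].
y[0] = 2×1 = 2; y[1] = 2×4 + 6×1 = 14; y[2] = 2×1 + 6×4 + 4×1 = 30; y[3] = 6×1 + 4×4 + 5×1 = 27; y[4] = 4×1 + 5×4 = 24; y[5] = 5×1 = 5

[2, 14, 30, 27, 24, 5]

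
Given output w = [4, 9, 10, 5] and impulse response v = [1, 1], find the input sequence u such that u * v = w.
Deconvolve w=[4, 9, 10, 5] by v=[1, 1]. Since v[0]=1, solve forward: u[0] = w[0] / 1 = 4; u[1] = (w[1] - 4×1) / 1 = 5; u[2] = (w[2] - 5×1) / 1 = 5. So u = [4, 5, 5]. Check by forward convolution: w[0] = 4×1 = 4; w[1] = 4×1 + 5×1 = 9; w[2] = 5×1 + 5×1 = 10; w[3] = 5×1 = 5

[4, 5, 5]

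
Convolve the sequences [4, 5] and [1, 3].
y[0] = 4×1 = 4; y[1] = 4×3 + 5×1 = 17; y[2] = 5×3 = 15

[4, 17, 15]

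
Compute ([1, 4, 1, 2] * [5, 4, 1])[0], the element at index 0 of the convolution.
Use y[k] = Σ_i a[i]·b[k-i] at k=0. y[0] = 1×5 = 5

5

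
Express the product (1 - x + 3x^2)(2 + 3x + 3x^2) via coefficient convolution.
Ascending coefficients: a = [1, -1, 3], b = [2, 3, 3]. c[0] = 1×2 = 2; c[1] = 1×3 + -1×2 = 1; c[2] = 1×3 + -1×3 + 3×2 = 6; c[3] = -1×3 + 3×3 = 6; c[4] = 3×3 = 9. Result coefficients: [2, 1, 6, 6, 9] → 2 + x + 6x^2 + 6x^3 + 9x^4

2 + x + 6x^2 + 6x^3 + 9x^4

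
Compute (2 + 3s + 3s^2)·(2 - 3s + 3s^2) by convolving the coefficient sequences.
Ascending coefficients: a = [2, 3, 3], b = [2, -3, 3]. c[0] = 2×2 = 4; c[1] = 2×-3 + 3×2 = 0; c[2] = 2×3 + 3×-3 + 3×2 = 3; c[3] = 3×3 + 3×-3 = 0; c[4] = 3×3 = 9. Result coefficients: [4, 0, 3, 0, 9] → 4 + 3s^2 + 9s^4

4 + 3s^2 + 9s^4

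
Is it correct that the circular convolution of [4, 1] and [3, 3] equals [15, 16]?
Recompute circular convolution of [4, 1] and [3, 3]: y[0] = 4×3 + 1×3 = 15; y[1] = 4×3 + 1×3 = 15 → [15, 15]. Compare to given [15, 16]: they differ at index 1: given 16, correct 15, so answer: No

No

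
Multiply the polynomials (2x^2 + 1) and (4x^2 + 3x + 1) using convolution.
Ascending coefficients: a = [1, 0, 2], b = [1, 3, 4]. c[0] = 1×1 = 1; c[1] = 1×3 + 0×1 = 3; c[2] = 1×4 + 0×3 + 2×1 = 6; c[3] = 0×4 + 2×3 = 6; c[4] = 2×4 = 8. Result coefficients: [1, 3, 6, 6, 8] → 8x^4 + 6x^3 + 6x^2 + 3x + 1

8x^4 + 6x^3 + 6x^2 + 3x + 1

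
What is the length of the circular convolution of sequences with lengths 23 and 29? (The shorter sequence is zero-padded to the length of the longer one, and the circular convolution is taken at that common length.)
Circular convolution (zero-padding the shorter input) has length max(m, n) = max(23, 29) = 29

29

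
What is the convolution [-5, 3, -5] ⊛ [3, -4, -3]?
y[0] = -5×3 = -15; y[1] = -5×-4 + 3×3 = 29; y[2] = -5×-3 + 3×-4 + -5×3 = -12; y[3] = 3×-3 + -5×-4 = 11; y[4] = -5×-3 = 15

[-15, 29, -12, 11, 15]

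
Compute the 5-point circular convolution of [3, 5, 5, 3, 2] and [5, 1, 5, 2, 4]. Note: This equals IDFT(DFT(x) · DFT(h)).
Either evaluate y[k] = Σ_j x[j]·h[(k-j) mod 5] directly, or use IDFT(DFT(x) · DFT(h)). y[0] = 3×5 + 5×4 + 5×2 + 3×5 + 2×1 = 62; y[1] = 3×1 + 5×5 + 5×4 + 3×2 + 2×5 = 64; y[2] = 3×5 + 5×1 + 5×5 + 3×4 + 2×2 = 61; y[3] = 3×2 + 5×5 + 5×1 + 3×5 + 2×4 = 59; y[4] = 3×4 + 5×2 + 5×5 + 3×1 + 2×5 = 60. Result: [62, 64, 61, 59, 60]

[62, 64, 61, 59, 60]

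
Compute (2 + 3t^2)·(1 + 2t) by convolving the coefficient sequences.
Ascending coefficients: a = [2, 0, 3], b = [1, 2]. c[0] = 2×1 = 2; c[1] = 2×2 + 0×1 = 4; c[2] = 0×2 + 3×1 = 3; c[3] = 3×2 = 6. Result coefficients: [2, 4, 3, 6] → 2 + 4t + 3t^2 + 6t^3

2 + 4t + 3t^2 + 6t^3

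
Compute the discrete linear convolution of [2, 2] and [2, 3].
y[0] = 2×2 = 4; y[1] = 2×3 + 2×2 = 10; y[2] = 2×3 = 6

[4, 10, 6]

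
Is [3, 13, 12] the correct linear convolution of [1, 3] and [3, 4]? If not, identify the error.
Recompute linear convolution of [1, 3] and [3, 4]: y[0] = 1×3 = 3; y[1] = 1×4 + 3×3 = 13; y[2] = 3×4 = 12 → [3, 13, 12]. Given [3, 13, 12] matches, so answer: Yes

Yes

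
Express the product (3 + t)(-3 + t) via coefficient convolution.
Ascending coefficients: a = [3, 1], b = [-3, 1]. c[0] = 3×-3 = -9; c[1] = 3×1 + 1×-3 = 0; c[2] = 1×1 = 1. Result coefficients: [-9, 0, 1] → -9 + t^2

-9 + t^2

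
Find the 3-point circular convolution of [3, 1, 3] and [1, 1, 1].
Use y[k] = Σ_j x[j]·h[(k-j) mod 3]. y[0] = 3×1 + 1×1 + 3×1 = 7; y[1] = 3×1 + 1×1 + 3×1 = 7; y[2] = 3×1 + 1×1 + 3×1 = 7. Result: [7, 7, 7]

[7, 7, 7]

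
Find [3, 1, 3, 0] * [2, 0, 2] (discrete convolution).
y[0] = 3×2 = 6; y[1] = 3×0 + 1×2 = 2; y[2] = 3×2 + 1×0 + 3×2 = 12; y[3] = 1×2 + 3×0 + 0×2 = 2; y[4] = 3×2 + 0×0 = 6; y[5] = 0×2 = 0

[6, 2, 12, 2, 6, 0]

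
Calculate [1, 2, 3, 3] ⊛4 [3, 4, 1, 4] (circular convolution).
Use y[k] = Σ_j x[j]·h[(k-j) mod 4]. y[0] = 1×3 + 2×4 + 3×1 + 3×4 = 26; y[1] = 1×4 + 2×3 + 3×4 + 3×1 = 25; y[2] = 1×1 + 2×4 + 3×3 + 3×4 = 30; y[3] = 1×4 + 2×1 + 3×4 + 3×3 = 27. Result: [26, 25, 30, 27]

[26, 25, 30, 27]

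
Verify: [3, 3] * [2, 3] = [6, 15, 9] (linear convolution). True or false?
Recompute linear convolution of [3, 3] and [2, 3]: y[0] = 3×2 = 6; y[1] = 3×3 + 3×2 = 15; y[2] = 3×3 = 9 → [6, 15, 9]. Given [6, 15, 9] matches, so answer: Yes

Yes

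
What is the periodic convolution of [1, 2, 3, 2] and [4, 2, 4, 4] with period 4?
Use y[k] = Σ_j f[j]·g[(k-j) mod 4]. y[0] = 1×4 + 2×4 + 3×4 + 2×2 = 28; y[1] = 1×2 + 2×4 + 3×4 + 2×4 = 30; y[2] = 1×4 + 2×2 + 3×4 + 2×4 = 28; y[3] = 1×4 + 2×4 + 3×2 + 2×4 = 26. Result: [28, 30, 28, 26]

[28, 30, 28, 26]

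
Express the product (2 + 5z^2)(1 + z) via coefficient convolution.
Ascending coefficients: a = [2, 0, 5], b = [1, 1]. c[0] = 2×1 = 2; c[1] = 2×1 + 0×1 = 2; c[2] = 0×1 + 5×1 = 5; c[3] = 5×1 = 5. Result coefficients: [2, 2, 5, 5] → 2 + 2z + 5z^2 + 5z^3

2 + 2z + 5z^2 + 5z^3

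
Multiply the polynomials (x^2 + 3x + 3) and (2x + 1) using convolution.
Ascending coefficients: a = [3, 3, 1], b = [1, 2]. c[0] = 3×1 = 3; c[1] = 3×2 + 3×1 = 9; c[2] = 3×2 + 1×1 = 7; c[3] = 1×2 = 2. Result coefficients: [3, 9, 7, 2] → 2x^3 + 7x^2 + 9x + 3

2x^3 + 7x^2 + 9x + 3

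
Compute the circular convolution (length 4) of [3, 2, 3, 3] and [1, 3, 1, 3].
Use y[k] = Σ_j u[j]·v[(k-j) mod 4]. y[0] = 3×1 + 2×3 + 3×1 + 3×3 = 21; y[1] = 3×3 + 2×1 + 3×3 + 3×1 = 23; y[2] = 3×1 + 2×3 + 3×1 + 3×3 = 21; y[3] = 3×3 + 2×1 + 3×3 + 3×1 = 23. Result: [21, 23, 21, 23]

[21, 23, 21, 23]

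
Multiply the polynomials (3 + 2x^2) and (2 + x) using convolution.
Ascending coefficients: a = [3, 0, 2], b = [2, 1]. c[0] = 3×2 = 6; c[1] = 3×1 + 0×2 = 3; c[2] = 0×1 + 2×2 = 4; c[3] = 2×1 = 2. Result coefficients: [6, 3, 4, 2] → 6 + 3x + 4x^2 + 2x^3

6 + 3x + 4x^2 + 2x^3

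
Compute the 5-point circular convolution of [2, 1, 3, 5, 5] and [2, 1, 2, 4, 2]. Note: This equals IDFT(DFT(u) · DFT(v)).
Either evaluate y[k] = Σ_j u[j]·v[(k-j) mod 5] directly, or use IDFT(DFT(u) · DFT(v)). y[0] = 2×2 + 1×2 + 3×4 + 5×2 + 5×1 = 33; y[1] = 2×1 + 1×2 + 3×2 + 5×4 + 5×2 = 40; y[2] = 2×2 + 1×1 + 3×2 + 5×2 + 5×4 = 41; y[3] = 2×4 + 1×2 + 3×1 + 5×2 + 5×2 = 33; y[4] = 2×2 + 1×4 + 3×2 + 5×1 + 5×2 = 29. Result: [33, 40, 41, 33, 29]

[33, 40, 41, 33, 29]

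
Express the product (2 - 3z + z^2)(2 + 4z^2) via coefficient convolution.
Ascending coefficients: a = [2, -3, 1], b = [2, 0, 4]. c[0] = 2×2 = 4; c[1] = 2×0 + -3×2 = -6; c[2] = 2×4 + -3×0 + 1×2 = 10; c[3] = -3×4 + 1×0 = -12; c[4] = 1×4 = 4. Result coefficients: [4, -6, 10, -12, 4] → 4 - 6z + 10z^2 - 12z^3 + 4z^4

4 - 6z + 10z^2 - 12z^3 + 4z^4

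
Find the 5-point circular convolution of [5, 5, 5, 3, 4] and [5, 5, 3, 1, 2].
Use y[k] = Σ_j x[j]·h[(k-j) mod 5]. y[0] = 5×5 + 5×2 + 5×1 + 3×3 + 4×5 = 69; y[1] = 5×5 + 5×5 + 5×2 + 3×1 + 4×3 = 75; y[2] = 5×3 + 5×5 + 5×5 + 3×2 + 4×1 = 75; y[3] = 5×1 + 5×3 + 5×5 + 3×5 + 4×2 = 68; y[4] = 5×2 + 5×1 + 5×3 + 3×5 + 4×5 = 65. Result: [69, 75, 75, 68, 65]

[69, 75, 75, 68, 65]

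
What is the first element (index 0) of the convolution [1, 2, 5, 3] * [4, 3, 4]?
Use y[k] = Σ_i a[i]·b[k-i] at k=0. y[0] = 1×4 = 4

4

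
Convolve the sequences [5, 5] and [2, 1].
y[0] = 5×2 = 10; y[1] = 5×1 + 5×2 = 15; y[2] = 5×1 = 5

[10, 15, 5]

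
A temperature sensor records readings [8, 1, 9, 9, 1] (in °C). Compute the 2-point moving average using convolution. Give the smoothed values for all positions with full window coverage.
2-point moving average kernel = [1, 1]. Apply in 'valid' mode (full window coverage): avg[0] = (8 + 1) / 2 = 4.5; avg[1] = (1 + 9) / 2 = 5.0; avg[2] = (9 + 9) / 2 = 9.0; avg[3] = (9 + 1) / 2 = 5.0. Smoothed values: [4.5, 5.0, 9.0, 5.0]

[4.5, 5.0, 9.0, 5.0]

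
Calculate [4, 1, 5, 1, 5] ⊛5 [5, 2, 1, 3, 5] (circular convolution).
Use y[k] = Σ_j x[j]·h[(k-j) mod 5]. y[0] = 4×5 + 1×5 + 5×3 + 1×1 + 5×2 = 51; y[1] = 4×2 + 1×5 + 5×5 + 1×3 + 5×1 = 46; y[2] = 4×1 + 1×2 + 5×5 + 1×5 + 5×3 = 51; y[3] = 4×3 + 1×1 + 5×2 + 1×5 + 5×5 = 53; y[4] = 4×5 + 1×3 + 5×1 + 1×2 + 5×5 = 55. Result: [51, 46, 51, 53, 55]

[51, 46, 51, 53, 55]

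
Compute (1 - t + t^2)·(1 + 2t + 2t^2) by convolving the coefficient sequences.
Ascending coefficients: a = [1, -1, 1], b = [1, 2, 2]. c[0] = 1×1 = 1; c[1] = 1×2 + -1×1 = 1; c[2] = 1×2 + -1×2 + 1×1 = 1; c[3] = -1×2 + 1×2 = 0; c[4] = 1×2 = 2. Result coefficients: [1, 1, 1, 0, 2] → 1 + t + t^2 + 2t^4

1 + t + t^2 + 2t^4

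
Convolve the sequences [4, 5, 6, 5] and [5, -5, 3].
y[0] = 4×5 = 20; y[1] = 4×-5 + 5×5 = 5; y[2] = 4×3 + 5×-5 + 6×5 = 17; y[3] = 5×3 + 6×-5 + 5×5 = 10; y[4] = 6×3 + 5×-5 = -7; y[5] = 5×3 = 15

[20, 5, 17, 10, -7, 15]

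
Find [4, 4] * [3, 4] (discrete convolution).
y[0] = 4×3 = 12; y[1] = 4×4 + 4×3 = 28; y[2] = 4×4 = 16

[12, 28, 16]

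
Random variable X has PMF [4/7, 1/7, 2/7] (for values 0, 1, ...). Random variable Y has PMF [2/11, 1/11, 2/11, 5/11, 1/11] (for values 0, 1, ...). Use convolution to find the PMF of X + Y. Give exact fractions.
P(X+Y=k) = Σ_i P(X=i)·P(Y=k-i) — a convolution of [4/7, 1/7, 2/7] and [2/11, 1/11, 2/11, 5/11, 1/11]. P(X+Y=0) = (4/7)×(2/11) = 8/77; P(X+Y=1) = (4/7)×(1/11) + (1/7)×(2/11) = 4/77 + 2/77 = 6/77; P(X+Y=2) = (4/7)×(2/11) + (1/7)×(1/11) + (2/7)×(2/11) = 8/77 + 1/77 + 4/77 = 13/77; P(X+Y=3) = (4/7)×(5/11) + (1/7)×(2/11) + (2/7)×(1/11) = 20/77 + 2/77 + 2/77 = 24/77; P(X+Y=4) = (4/7)×(1/11) + (1/7)×(5/11) + (2/7)×(2/11) = 4/77 + 5/77 + 4/77 = 13/77; P(X+Y=5) = (1/7)×(1/11) + (2/7)×(5/11) = 1/77 + 10/77 = 1/7; P(X+Y=6) = (2/7)×(1/11) = 2/77. PMF: [8/77, 6/77, 13/77, 24/77, 13/77, 1/7, 2/77] (sums to 1 ✓)

[8/77, 6/77, 13/77, 24/77, 13/77, 1/7, 2/77]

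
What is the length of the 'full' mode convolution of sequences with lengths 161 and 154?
Linear/full convolution length: m + n - 1 = 161 + 154 - 1 = 314

314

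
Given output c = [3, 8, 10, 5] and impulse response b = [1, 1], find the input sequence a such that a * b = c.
Deconvolve c=[3, 8, 10, 5] by b=[1, 1]. Since b[0]=1, solve forward: a[0] = c[0] / 1 = 3; a[1] = (c[1] - 3×1) / 1 = 5; a[2] = (c[2] - 5×1) / 1 = 5. So a = [3, 5, 5]. Check by forward convolution: c[0] = 3×1 = 3; c[1] = 3×1 + 5×1 = 8; c[2] = 5×1 + 5×1 = 10; c[3] = 5×1 = 5

[3, 5, 5]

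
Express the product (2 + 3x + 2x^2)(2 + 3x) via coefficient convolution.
Ascending coefficients: a = [2, 3, 2], b = [2, 3]. c[0] = 2×2 = 4; c[1] = 2×3 + 3×2 = 12; c[2] = 3×3 + 2×2 = 13; c[3] = 2×3 = 6. Result coefficients: [4, 12, 13, 6] → 4 + 12x + 13x^2 + 6x^3

4 + 12x + 13x^2 + 6x^3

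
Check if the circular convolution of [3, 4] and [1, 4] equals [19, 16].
Recompute circular convolution of [3, 4] and [1, 4]: y[0] = 3×1 + 4×4 = 19; y[1] = 3×4 + 4×1 = 16 → [19, 16]. Given [19, 16] matches, so answer: Yes

Yes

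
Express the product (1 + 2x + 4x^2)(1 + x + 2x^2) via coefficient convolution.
Ascending coefficients: a = [1, 2, 4], b = [1, 1, 2]. c[0] = 1×1 = 1; c[1] = 1×1 + 2×1 = 3; c[2] = 1×2 + 2×1 + 4×1 = 8; c[3] = 2×2 + 4×1 = 8; c[4] = 4×2 = 8. Result coefficients: [1, 3, 8, 8, 8] → 1 + 3x + 8x^2 + 8x^3 + 8x^4

1 + 3x + 8x^2 + 8x^3 + 8x^4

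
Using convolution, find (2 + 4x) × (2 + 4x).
Ascending coefficients: a = [2, 4], b = [2, 4]. c[0] = 2×2 = 4; c[1] = 2×4 + 4×2 = 16; c[2] = 4×4 = 16. Result coefficients: [4, 16, 16] → 4 + 16x + 16x^2

4 + 16x + 16x^2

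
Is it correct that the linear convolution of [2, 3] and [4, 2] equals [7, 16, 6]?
Recompute linear convolution of [2, 3] and [4, 2]: y[0] = 2×4 = 8; y[1] = 2×2 + 3×4 = 16; y[2] = 3×2 = 6 → [8, 16, 6]. Compare to given [7, 16, 6]: they differ at index 0: given 7, correct 8, so answer: No

No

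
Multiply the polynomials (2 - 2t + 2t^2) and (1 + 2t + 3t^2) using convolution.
Ascending coefficients: a = [2, -2, 2], b = [1, 2, 3]. c[0] = 2×1 = 2; c[1] = 2×2 + -2×1 = 2; c[2] = 2×3 + -2×2 + 2×1 = 4; c[3] = -2×3 + 2×2 = -2; c[4] = 2×3 = 6. Result coefficients: [2, 2, 4, -2, 6] → 2 + 2t + 4t^2 - 2t^3 + 6t^4

2 + 2t + 4t^2 - 2t^3 + 6t^4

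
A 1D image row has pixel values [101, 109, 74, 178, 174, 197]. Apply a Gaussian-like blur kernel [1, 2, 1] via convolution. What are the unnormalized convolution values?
Convolve image row [101, 109, 74, 178, 174, 197] with kernel [1, 2, 1]: y[0] = 101×1 = 101; y[1] = 101×2 + 109×1 = 311; y[2] = 101×1 + 109×2 + 74×1 = 393; y[3] = 109×1 + 74×2 + 178×1 = 435; y[4] = 74×1 + 178×2 + 174×1 = 604; y[5] = 178×1 + 174×2 + 197×1 = 723; y[6] = 174×1 + 197×2 = 568; y[7] = 197×1 = 197 → [101, 311, 393, 435, 604, 723, 568, 197]. Normalization factor = sum(kernel) = 4.

[101, 311, 393, 435, 604, 723, 568, 197]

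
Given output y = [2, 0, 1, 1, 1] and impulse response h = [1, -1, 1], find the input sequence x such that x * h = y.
Deconvolve y=[2, 0, 1, 1, 1] by h=[1, -1, 1]. Since h[0]=1, solve forward: x[0] = y[0] / 1 = 2; x[1] = (y[1] - 2×-1) / 1 = 2; x[2] = (y[2] - 2×-1 - 2×1) / 1 = 1. So x = [2, 2, 1]. Check by forward convolution: y[0] = 2×1 = 2; y[1] = 2×-1 + 2×1 = 0; y[2] = 2×1 + 2×-1 + 1×1 = 1; y[3] = 2×1 + 1×-1 = 1; y[4] = 1×1 = 1

[2, 2, 1]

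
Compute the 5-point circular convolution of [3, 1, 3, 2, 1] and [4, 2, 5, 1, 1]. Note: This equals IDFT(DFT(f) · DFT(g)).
Either evaluate y[k] = Σ_j f[j]·g[(k-j) mod 5] directly, or use IDFT(DFT(f) · DFT(g)). y[0] = 3×4 + 1×1 + 3×1 + 2×5 + 1×2 = 28; y[1] = 3×2 + 1×4 + 3×1 + 2×1 + 1×5 = 20; y[2] = 3×5 + 1×2 + 3×4 + 2×1 + 1×1 = 32; y[3] = 3×1 + 1×5 + 3×2 + 2×4 + 1×1 = 23; y[4] = 3×1 + 1×1 + 3×5 + 2×2 + 1×4 = 27. Result: [28, 20, 32, 23, 27]

[28, 20, 32, 23, 27]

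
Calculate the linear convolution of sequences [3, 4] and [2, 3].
y[0] = 3×2 = 6; y[1] = 3×3 + 4×2 = 17; y[2] = 4×3 = 12

[6, 17, 12]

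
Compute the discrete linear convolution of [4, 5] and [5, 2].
y[0] = 4×5 = 20; y[1] = 4×2 + 5×5 = 33; y[2] = 5×2 = 10

[20, 33, 10]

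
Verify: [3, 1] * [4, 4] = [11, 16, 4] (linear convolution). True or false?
Recompute linear convolution of [3, 1] and [4, 4]: y[0] = 3×4 = 12; y[1] = 3×4 + 1×4 = 16; y[2] = 1×4 = 4 → [12, 16, 4]. Compare to given [11, 16, 4]: they differ at index 0: given 11, correct 12, so answer: No

No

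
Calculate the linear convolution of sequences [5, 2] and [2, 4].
y[0] = 5×2 = 10; y[1] = 5×4 + 2×2 = 24; y[2] = 2×4 = 8

[10, 24, 8]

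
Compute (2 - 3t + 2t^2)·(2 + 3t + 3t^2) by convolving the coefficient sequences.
Ascending coefficients: a = [2, -3, 2], b = [2, 3, 3]. c[0] = 2×2 = 4; c[1] = 2×3 + -3×2 = 0; c[2] = 2×3 + -3×3 + 2×2 = 1; c[3] = -3×3 + 2×3 = -3; c[4] = 2×3 = 6. Result coefficients: [4, 0, 1, -3, 6] → 4 + t^2 - 3t^3 + 6t^4

4 + t^2 - 3t^3 + 6t^4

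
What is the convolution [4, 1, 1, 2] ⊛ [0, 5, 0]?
y[0] = 4×0 = 0; y[1] = 4×5 + 1×0 = 20; y[2] = 4×0 + 1×5 + 1×0 = 5; y[3] = 1×0 + 1×5 + 2×0 = 5; y[4] = 1×0 + 2×5 = 10; y[5] = 2×0 = 0

[0, 20, 5, 5, 10, 0]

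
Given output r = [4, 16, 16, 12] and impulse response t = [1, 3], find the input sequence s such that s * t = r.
Deconvolve r=[4, 16, 16, 12] by t=[1, 3]. Since t[0]=1, solve forward: s[0] = r[0] / 1 = 4; s[1] = (r[1] - 4×3) / 1 = 4; s[2] = (r[2] - 4×3) / 1 = 4. So s = [4, 4, 4]. Check by forward convolution: r[0] = 4×1 = 4; r[1] = 4×3 + 4×1 = 16; r[2] = 4×3 + 4×1 = 16; r[3] = 4×3 = 12

[4, 4, 4]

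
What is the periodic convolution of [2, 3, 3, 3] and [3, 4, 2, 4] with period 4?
Use y[k] = Σ_j f[j]·g[(k-j) mod 4]. y[0] = 2×3 + 3×4 + 3×2 + 3×4 = 36; y[1] = 2×4 + 3×3 + 3×4 + 3×2 = 35; y[2] = 2×2 + 3×4 + 3×3 + 3×4 = 37; y[3] = 2×4 + 3×2 + 3×4 + 3×3 = 35. Result: [36, 35, 37, 35]

[36, 35, 37, 35]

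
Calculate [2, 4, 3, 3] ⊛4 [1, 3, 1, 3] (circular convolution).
Use y[k] = Σ_j a[j]·b[(k-j) mod 4]. y[0] = 2×1 + 4×3 + 3×1 + 3×3 = 26; y[1] = 2×3 + 4×1 + 3×3 + 3×1 = 22; y[2] = 2×1 + 4×3 + 3×1 + 3×3 = 26; y[3] = 2×3 + 4×1 + 3×3 + 3×1 = 22. Result: [26, 22, 26, 22]

[26, 22, 26, 22]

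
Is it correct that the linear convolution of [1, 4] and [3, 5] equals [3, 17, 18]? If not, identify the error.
Recompute linear convolution of [1, 4] and [3, 5]: y[0] = 1×3 = 3; y[1] = 1×5 + 4×3 = 17; y[2] = 4×5 = 20 → [3, 17, 20]. Compare to given [3, 17, 18]: they differ at index 2: given 18, correct 20, so answer: No

No. Error at index 2: given 18, correct 20.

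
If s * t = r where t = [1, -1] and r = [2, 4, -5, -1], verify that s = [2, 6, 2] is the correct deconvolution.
Forward-compute [2, 6, 2] * [1, -1]: r[0] = 2×1 = 2; r[1] = 2×-1 + 6×1 = 4; r[2] = 6×-1 + 2×1 = -4; r[3] = 2×-1 = -2 → [2, 4, -4, -2]. Does not match given r = [2, 4, -5, -1].

Not verified. [2, 6, 2] * [1, -1] = [2, 4, -4, -2], which differs from [2, 4, -5, -1] at index 2.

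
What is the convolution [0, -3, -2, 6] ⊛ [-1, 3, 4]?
y[0] = 0×-1 = 0; y[1] = 0×3 + -3×-1 = 3; y[2] = 0×4 + -3×3 + -2×-1 = -7; y[3] = -3×4 + -2×3 + 6×-1 = -24; y[4] = -2×4 + 6×3 = 10; y[5] = 6×4 = 24

[0, 3, -7, -24, 10, 24]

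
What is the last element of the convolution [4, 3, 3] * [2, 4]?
Use y[k] = Σ_i a[i]·b[k-i] at k=3. y[3] = 3×4 = 12

12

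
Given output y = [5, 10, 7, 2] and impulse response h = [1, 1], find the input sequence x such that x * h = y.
Deconvolve y=[5, 10, 7, 2] by h=[1, 1]. Since h[0]=1, solve forward: x[0] = y[0] / 1 = 5; x[1] = (y[1] - 5×1) / 1 = 5; x[2] = (y[2] - 5×1) / 1 = 2. So x = [5, 5, 2]. Check by forward convolution: y[0] = 5×1 = 5; y[1] = 5×1 + 5×1 = 10; y[2] = 5×1 + 2×1 = 7; y[3] = 2×1 = 2

[5, 5, 2]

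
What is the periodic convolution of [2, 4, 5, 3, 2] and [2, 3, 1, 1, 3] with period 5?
Use y[k] = Σ_j x[j]·h[(k-j) mod 5]. y[0] = 2×2 + 4×3 + 5×1 + 3×1 + 2×3 = 30; y[1] = 2×3 + 4×2 + 5×3 + 3×1 + 2×1 = 34; y[2] = 2×1 + 4×3 + 5×2 + 3×3 + 2×1 = 35; y[3] = 2×1 + 4×1 + 5×3 + 3×2 + 2×3 = 33; y[4] = 2×3 + 4×1 + 5×1 + 3×3 + 2×2 = 28. Result: [30, 34, 35, 33, 28]

[30, 34, 35, 33, 28]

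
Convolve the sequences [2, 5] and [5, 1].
y[0] = 2×5 = 10; y[1] = 2×1 + 5×5 = 27; y[2] = 5×1 = 5

[10, 27, 5]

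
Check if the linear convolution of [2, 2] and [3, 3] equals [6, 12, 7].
Recompute linear convolution of [2, 2] and [3, 3]: y[0] = 2×3 = 6; y[1] = 2×3 + 2×3 = 12; y[2] = 2×3 = 6 → [6, 12, 6]. Compare to given [6, 12, 7]: they differ at index 2: given 7, correct 6, so answer: No

No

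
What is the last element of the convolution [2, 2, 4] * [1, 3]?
Use y[k] = Σ_i a[i]·b[k-i] at k=3. y[3] = 4×3 = 12

12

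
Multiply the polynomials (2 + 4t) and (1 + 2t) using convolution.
Ascending coefficients: a = [2, 4], b = [1, 2]. c[0] = 2×1 = 2; c[1] = 2×2 + 4×1 = 8; c[2] = 4×2 = 8. Result coefficients: [2, 8, 8] → 2 + 8t + 8t^2

2 + 8t + 8t^2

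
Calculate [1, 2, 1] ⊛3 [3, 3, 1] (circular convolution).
Use y[k] = Σ_j s[j]·t[(k-j) mod 3]. y[0] = 1×3 + 2×1 + 1×3 = 8; y[1] = 1×3 + 2×3 + 1×1 = 10; y[2] = 1×1 + 2×3 + 1×3 = 10. Result: [8, 10, 10]

[8, 10, 10]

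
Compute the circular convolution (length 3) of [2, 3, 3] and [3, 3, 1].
Use y[k] = Σ_j a[j]·b[(k-j) mod 3]. y[0] = 2×3 + 3×1 + 3×3 = 18; y[1] = 2×3 + 3×3 + 3×1 = 18; y[2] = 2×1 + 3×3 + 3×3 = 20. Result: [18, 18, 20]

[18, 18, 20]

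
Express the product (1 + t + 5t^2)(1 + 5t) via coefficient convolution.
Ascending coefficients: a = [1, 1, 5], b = [1, 5]. c[0] = 1×1 = 1; c[1] = 1×5 + 1×1 = 6; c[2] = 1×5 + 5×1 = 10; c[3] = 5×5 = 25. Result coefficients: [1, 6, 10, 25] → 1 + 6t + 10t^2 + 25t^3

1 + 6t + 10t^2 + 25t^3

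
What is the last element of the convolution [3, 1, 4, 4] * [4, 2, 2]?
Use y[k] = Σ_i a[i]·b[k-i] at k=5. y[5] = 4×2 = 8

8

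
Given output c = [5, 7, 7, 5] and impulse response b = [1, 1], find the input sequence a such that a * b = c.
Deconvolve c=[5, 7, 7, 5] by b=[1, 1]. Since b[0]=1, solve forward: a[0] = c[0] / 1 = 5; a[1] = (c[1] - 5×1) / 1 = 2; a[2] = (c[2] - 2×1) / 1 = 5. So a = [5, 2, 5]. Check by forward convolution: c[0] = 5×1 = 5; c[1] = 5×1 + 2×1 = 7; c[2] = 2×1 + 5×1 = 7; c[3] = 5×1 = 5

[5, 2, 5]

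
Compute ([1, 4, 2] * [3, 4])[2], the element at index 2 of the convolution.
Use y[k] = Σ_i a[i]·b[k-i] at k=2. y[2] = 4×4 + 2×3 = 22

22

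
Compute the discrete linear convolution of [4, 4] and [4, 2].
y[0] = 4×4 = 16; y[1] = 4×2 + 4×4 = 24; y[2] = 4×2 = 8

[16, 24, 8]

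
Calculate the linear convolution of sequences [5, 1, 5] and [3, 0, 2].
y[0] = 5×3 = 15; y[1] = 5×0 + 1×3 = 3; y[2] = 5×2 + 1×0 + 5×3 = 25; y[3] = 1×2 + 5×0 = 2; y[4] = 5×2 = 10

[15, 3, 25, 2, 10]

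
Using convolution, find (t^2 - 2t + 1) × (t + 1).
Ascending coefficients: a = [1, -2, 1], b = [1, 1]. c[0] = 1×1 = 1; c[1] = 1×1 + -2×1 = -1; c[2] = -2×1 + 1×1 = -1; c[3] = 1×1 = 1. Result coefficients: [1, -1, -1, 1] → t^3 - t^2 - t + 1

t^3 - t^2 - t + 1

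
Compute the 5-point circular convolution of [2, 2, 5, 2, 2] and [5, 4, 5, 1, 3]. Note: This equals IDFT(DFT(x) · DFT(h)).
Either evaluate y[k] = Σ_j x[j]·h[(k-j) mod 5] directly, or use IDFT(DFT(x) · DFT(h)). y[0] = 2×5 + 2×3 + 5×1 + 2×5 + 2×4 = 39; y[1] = 2×4 + 2×5 + 5×3 + 2×1 + 2×5 = 45; y[2] = 2×5 + 2×4 + 5×5 + 2×3 + 2×1 = 51; y[3] = 2×1 + 2×5 + 5×4 + 2×5 + 2×3 = 48; y[4] = 2×3 + 2×1 + 5×5 + 2×4 + 2×5 = 51. Result: [39, 45, 51, 48, 51]

[39, 45, 51, 48, 51]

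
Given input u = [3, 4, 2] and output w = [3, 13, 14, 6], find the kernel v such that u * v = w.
Output length 4 = len(u) + len(v) - 1 ⇒ len(v) = 2. Solve v forward using v[k] = (w[k] - Σ_{i≥1} u[i]·v[k-i]) / u[0]: v[0] = w[0] / u[0] = 3 / 3 = 1; v[1] = (w[1] - 4×1) / u[0] = (13 - 4×1) / 3 = 3. So v = [1, 3]. Forward-check [3, 4, 2] * [1, 3]: w[0] = 3×1 = 3; w[1] = 3×3 + 4×1 = 13; w[2] = 4×3 + 2×1 = 14; w[3] = 2×3 = 6 → [3, 13, 14, 6] ✓

[1, 3]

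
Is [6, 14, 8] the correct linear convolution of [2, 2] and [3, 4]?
Recompute linear convolution of [2, 2] and [3, 4]: y[0] = 2×3 = 6; y[1] = 2×4 + 2×3 = 14; y[2] = 2×4 = 8 → [6, 14, 8]. Given [6, 14, 8] matches, so answer: Yes

Yes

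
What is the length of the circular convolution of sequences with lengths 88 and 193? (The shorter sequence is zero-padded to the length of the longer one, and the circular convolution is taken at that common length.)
Circular convolution (zero-padding the shorter input) has length max(m, n) = max(88, 193) = 193

193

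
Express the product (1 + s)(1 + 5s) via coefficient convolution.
Ascending coefficients: a = [1, 1], b = [1, 5]. c[0] = 1×1 = 1; c[1] = 1×5 + 1×1 = 6; c[2] = 1×5 = 5. Result coefficients: [1, 6, 5] → 1 + 6s + 5s^2

1 + 6s + 5s^2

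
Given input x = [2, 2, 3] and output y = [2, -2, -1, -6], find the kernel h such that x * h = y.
Output length 4 = len(x) + len(h) - 1 ⇒ len(h) = 2. Solve h forward using h[k] = (y[k] - Σ_{i≥1} x[i]·h[k-i]) / x[0]: h[0] = y[0] / x[0] = 2 / 2 = 1; h[1] = (y[1] - 2×1) / x[0] = (-2 - 2×1) / 2 = -2. So h = [1, -2]. Forward-check [2, 2, 3] * [1, -2]: y[0] = 2×1 = 2; y[1] = 2×-2 + 2×1 = -2; y[2] = 2×-2 + 3×1 = -1; y[3] = 3×-2 = -6 → [2, -2, -1, -6] ✓

[1, -2]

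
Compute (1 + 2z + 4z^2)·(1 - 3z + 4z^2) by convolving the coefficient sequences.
Ascending coefficients: a = [1, 2, 4], b = [1, -3, 4]. c[0] = 1×1 = 1; c[1] = 1×-3 + 2×1 = -1; c[2] = 1×4 + 2×-3 + 4×1 = 2; c[3] = 2×4 + 4×-3 = -4; c[4] = 4×4 = 16. Result coefficients: [1, -1, 2, -4, 16] → 1 - z + 2z^2 - 4z^3 + 16z^4

1 - z + 2z^2 - 4z^3 + 16z^4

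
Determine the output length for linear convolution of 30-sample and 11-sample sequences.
Linear/full convolution length: m + n - 1 = 30 + 11 - 1 = 40

40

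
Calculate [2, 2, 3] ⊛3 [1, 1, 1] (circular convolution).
Use y[k] = Σ_j f[j]·g[(k-j) mod 3]. y[0] = 2×1 + 2×1 + 3×1 = 7; y[1] = 2×1 + 2×1 + 3×1 = 7; y[2] = 2×1 + 2×1 + 3×1 = 7. Result: [7, 7, 7]

[7, 7, 7]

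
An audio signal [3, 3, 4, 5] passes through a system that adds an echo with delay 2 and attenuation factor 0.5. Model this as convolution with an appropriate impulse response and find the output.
Direct-path + delayed-attenuated-path model → impulse response h = [1, 0, 0.5] (1 at lag 0, 0.5 at lag 2). Output y[n] = x[n] + 0.5·x[n - 2] (with x[n] = 0 outside 0..3): y[0] = 3 + 0.5×0 = 3; y[1] = 3 + 0.5×0 = 3; y[2] = 4 + 0.5×3 = 5.5; y[3] = 5 + 0.5×3 = 6.5; y[4] = 0 + 0.5×4 = 2.0; y[5] = 0 + 0.5×5 = 2.5. So y = [3, 3, 5.5, 6.5, 2.0, 2.5]

[3, 3, 5.5, 6.5, 2.0, 2.5]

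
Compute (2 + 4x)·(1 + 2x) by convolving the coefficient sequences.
Ascending coefficients: a = [2, 4], b = [1, 2]. c[0] = 2×1 = 2; c[1] = 2×2 + 4×1 = 8; c[2] = 4×2 = 8. Result coefficients: [2, 8, 8] → 2 + 8x + 8x^2

2 + 8x + 8x^2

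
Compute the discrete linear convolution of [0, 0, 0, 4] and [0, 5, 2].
y[0] = 0×0 = 0; y[1] = 0×5 + 0×0 = 0; y[2] = 0×2 + 0×5 + 0×0 = 0; y[3] = 0×2 + 0×5 + 4×0 = 0; y[4] = 0×2 + 4×5 = 20; y[5] = 4×2 = 8

[0, 0, 0, 0, 20, 8]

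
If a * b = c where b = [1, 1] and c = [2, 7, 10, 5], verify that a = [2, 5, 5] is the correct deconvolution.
Forward-compute [2, 5, 5] * [1, 1]: c[0] = 2×1 = 2; c[1] = 2×1 + 5×1 = 7; c[2] = 5×1 + 5×1 = 10; c[3] = 5×1 = 5 → [2, 7, 10, 5]. Matches given c = [2, 7, 10, 5], so verified.

Verified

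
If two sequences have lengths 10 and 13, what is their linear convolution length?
Linear/full convolution length: m + n - 1 = 10 + 13 - 1 = 22

22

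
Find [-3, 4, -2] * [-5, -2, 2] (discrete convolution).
y[0] = -3×-5 = 15; y[1] = -3×-2 + 4×-5 = -14; y[2] = -3×2 + 4×-2 + -2×-5 = -4; y[3] = 4×2 + -2×-2 = 12; y[4] = -2×2 = -4

[15, -14, -4, 12, -4]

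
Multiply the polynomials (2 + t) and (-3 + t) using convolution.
Ascending coefficients: a = [2, 1], b = [-3, 1]. c[0] = 2×-3 = -6; c[1] = 2×1 + 1×-3 = -1; c[2] = 1×1 = 1. Result coefficients: [-6, -1, 1] → -6 - t + t^2

-6 - t + t^2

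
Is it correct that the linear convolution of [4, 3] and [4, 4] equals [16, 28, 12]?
Recompute linear convolution of [4, 3] and [4, 4]: y[0] = 4×4 = 16; y[1] = 4×4 + 3×4 = 28; y[2] = 3×4 = 12 → [16, 28, 12]. Given [16, 28, 12] matches, so answer: Yes

Yes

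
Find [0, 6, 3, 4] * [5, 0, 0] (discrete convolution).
y[0] = 0×5 = 0; y[1] = 0×0 + 6×5 = 30; y[2] = 0×0 + 6×0 + 3×5 = 15; y[3] = 6×0 + 3×0 + 4×5 = 20; y[4] = 3×0 + 4×0 = 0; y[5] = 4×0 = 0

[0, 30, 15, 20, 0, 0]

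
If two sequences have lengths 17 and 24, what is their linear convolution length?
Linear/full convolution length: m + n - 1 = 17 + 24 - 1 = 40

40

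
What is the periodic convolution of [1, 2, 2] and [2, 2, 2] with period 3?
Use y[k] = Σ_j f[j]·g[(k-j) mod 3]. y[0] = 1×2 + 2×2 + 2×2 = 10; y[1] = 1×2 + 2×2 + 2×2 = 10; y[2] = 1×2 + 2×2 + 2×2 = 10. Result: [10, 10, 10]

[10, 10, 10]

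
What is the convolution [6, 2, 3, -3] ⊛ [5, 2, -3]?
y[0] = 6×5 = 30; y[1] = 6×2 + 2×5 = 22; y[2] = 6×-3 + 2×2 + 3×5 = 1; y[3] = 2×-3 + 3×2 + -3×5 = -15; y[4] = 3×-3 + -3×2 = -15; y[5] = -3×-3 = 9

[30, 22, 1, -15, -15, 9]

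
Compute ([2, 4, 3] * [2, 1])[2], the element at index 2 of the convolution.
Use y[k] = Σ_i a[i]·b[k-i] at k=2. y[2] = 4×1 + 3×2 = 10

10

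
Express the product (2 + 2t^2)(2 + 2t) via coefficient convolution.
Ascending coefficients: a = [2, 0, 2], b = [2, 2]. c[0] = 2×2 = 4; c[1] = 2×2 + 0×2 = 4; c[2] = 0×2 + 2×2 = 4; c[3] = 2×2 = 4. Result coefficients: [4, 4, 4, 4] → 4 + 4t + 4t^2 + 4t^3

4 + 4t + 4t^2 + 4t^3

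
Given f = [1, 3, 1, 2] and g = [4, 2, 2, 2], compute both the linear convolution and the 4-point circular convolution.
Linear: y_lin[0] = 1×4 = 4; y_lin[1] = 1×2 + 3×4 = 14; y_lin[2] = 1×2 + 3×2 + 1×4 = 12; y_lin[3] = 1×2 + 3×2 + 1×2 + 2×4 = 18; y_lin[4] = 3×2 + 1×2 + 2×2 = 12; y_lin[5] = 1×2 + 2×2 = 6; y_lin[6] = 2×2 = 4 → [4, 14, 12, 18, 12, 6, 4]. Circular (length 4): y[0] = 1×4 + 3×2 + 1×2 + 2×2 = 16; y[1] = 1×2 + 3×4 + 1×2 + 2×2 = 20; y[2] = 1×2 + 3×2 + 1×4 + 2×2 = 16; y[3] = 1×2 + 3×2 + 1×2 + 2×4 = 18 → [16, 20, 16, 18]

Linear: [4, 14, 12, 18, 12, 6, 4], Circular: [16, 20, 16, 18]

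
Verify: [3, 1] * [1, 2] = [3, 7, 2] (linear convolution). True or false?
Recompute linear convolution of [3, 1] and [1, 2]: y[0] = 3×1 = 3; y[1] = 3×2 + 1×1 = 7; y[2] = 1×2 = 2 → [3, 7, 2]. Given [3, 7, 2] matches, so answer: Yes

Yes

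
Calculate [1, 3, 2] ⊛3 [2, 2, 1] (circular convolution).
Use y[k] = Σ_j x[j]·h[(k-j) mod 3]. y[0] = 1×2 + 3×1 + 2×2 = 9; y[1] = 1×2 + 3×2 + 2×1 = 10; y[2] = 1×1 + 3×2 + 2×2 = 11. Result: [9, 10, 11]

[9, 10, 11]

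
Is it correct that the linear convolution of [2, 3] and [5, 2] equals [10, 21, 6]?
Recompute linear convolution of [2, 3] and [5, 2]: y[0] = 2×5 = 10; y[1] = 2×2 + 3×5 = 19; y[2] = 3×2 = 6 → [10, 19, 6]. Compare to given [10, 21, 6]: they differ at index 1: given 21, correct 19, so answer: No

No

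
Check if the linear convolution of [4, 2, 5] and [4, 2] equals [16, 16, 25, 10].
Recompute linear convolution of [4, 2, 5] and [4, 2]: y[0] = 4×4 = 16; y[1] = 4×2 + 2×4 = 16; y[2] = 2×2 + 5×4 = 24; y[3] = 5×2 = 10 → [16, 16, 24, 10]. Compare to given [16, 16, 25, 10]: they differ at index 2: given 25, correct 24, so answer: No

No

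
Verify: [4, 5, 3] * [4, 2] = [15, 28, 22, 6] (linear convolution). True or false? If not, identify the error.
Recompute linear convolution of [4, 5, 3] and [4, 2]: y[0] = 4×4 = 16; y[1] = 4×2 + 5×4 = 28; y[2] = 5×2 + 3×4 = 22; y[3] = 3×2 = 6 → [16, 28, 22, 6]. Compare to given [15, 28, 22, 6]: they differ at index 0: given 15, correct 16, so answer: No

No. Error at index 0: given 15, correct 16.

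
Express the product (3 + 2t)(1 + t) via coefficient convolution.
Ascending coefficients: a = [3, 2], b = [1, 1]. c[0] = 3×1 = 3; c[1] = 3×1 + 2×1 = 5; c[2] = 2×1 = 2. Result coefficients: [3, 5, 2] → 3 + 5t + 2t^2

3 + 5t + 2t^2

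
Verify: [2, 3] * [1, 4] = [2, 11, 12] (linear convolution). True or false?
Recompute linear convolution of [2, 3] and [1, 4]: y[0] = 2×1 = 2; y[1] = 2×4 + 3×1 = 11; y[2] = 3×4 = 12 → [2, 11, 12]. Given [2, 11, 12] matches, so answer: Yes

Yes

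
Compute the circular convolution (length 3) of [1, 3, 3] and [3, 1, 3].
Use y[k] = Σ_j s[j]·t[(k-j) mod 3]. y[0] = 1×3 + 3×3 + 3×1 = 15; y[1] = 1×1 + 3×3 + 3×3 = 19; y[2] = 1×3 + 3×1 + 3×3 = 15. Result: [15, 19, 15]

[15, 19, 15]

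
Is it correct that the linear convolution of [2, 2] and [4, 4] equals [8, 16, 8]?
Recompute linear convolution of [2, 2] and [4, 4]: y[0] = 2×4 = 8; y[1] = 2×4 + 2×4 = 16; y[2] = 2×4 = 8 → [8, 16, 8]. Given [8, 16, 8] matches, so answer: Yes

Yes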